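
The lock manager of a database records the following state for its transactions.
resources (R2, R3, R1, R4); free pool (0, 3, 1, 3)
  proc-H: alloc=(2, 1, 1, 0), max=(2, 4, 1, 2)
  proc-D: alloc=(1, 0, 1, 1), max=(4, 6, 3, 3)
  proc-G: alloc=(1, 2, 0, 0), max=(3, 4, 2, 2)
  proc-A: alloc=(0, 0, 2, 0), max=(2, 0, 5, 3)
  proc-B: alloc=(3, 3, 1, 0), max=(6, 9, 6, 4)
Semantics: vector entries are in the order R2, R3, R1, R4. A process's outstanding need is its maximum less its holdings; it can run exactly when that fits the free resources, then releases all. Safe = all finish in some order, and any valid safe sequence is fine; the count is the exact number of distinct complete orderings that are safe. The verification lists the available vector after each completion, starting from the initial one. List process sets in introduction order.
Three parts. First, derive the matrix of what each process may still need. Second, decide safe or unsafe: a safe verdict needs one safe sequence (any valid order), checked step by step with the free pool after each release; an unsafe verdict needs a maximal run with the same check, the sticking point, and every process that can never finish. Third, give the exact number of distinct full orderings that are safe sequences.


(1) Need matrix, components ordered R2, R3, R1, R4:
  proc-H: (0, 3, 0, 2)
  proc-D: (3, 6, 2, 2)
  proc-G: (2, 2, 2, 2)
  proc-A: (2, 0, 3, 3)
  proc-B: (3, 6, 5, 4)
(2) SAFE. One safe sequence: proc-H, proc-G, proc-D, proc-A, proc-B.
Key observation: reading the order forward, proc-H is the first process whose need (0, 3, 0, 2) meets the free pool (0, 3, 1, 3) exactly on a resource it requests.
Verifying each step:
  pool = (0, 3, 1, 3)
  proc-H needs (0, 3, 0, 2) <= (0, 3, 1, 3) -> finishes; pool += (2, 1, 1, 0) = (2, 4, 2, 3)
  proc-G needs (2, 2, 2, 2) <= (2, 4, 2, 3) -> finishes; pool += (1, 2, 0, 0) = (3, 6, 2, 3)
  proc-D needs (3, 6, 2, 2) <= (3, 6, 2, 3) -> finishes; pool += (1, 0, 1, 1) = (4, 6, 3, 4)
  proc-A needs (2, 0, 3, 3) <= (4, 6, 3, 4) -> finishes; pool += (0, 0, 2, 0) = (4, 6, 5, 4)
  proc-B needs (3, 6, 5, 4) <= (4, 6, 5, 4) -> finishes; pool += (3, 3, 1, 0) = (7, 9, 6, 4)
(3) Exactly 1 of the possible complete orderings is a safe sequence.


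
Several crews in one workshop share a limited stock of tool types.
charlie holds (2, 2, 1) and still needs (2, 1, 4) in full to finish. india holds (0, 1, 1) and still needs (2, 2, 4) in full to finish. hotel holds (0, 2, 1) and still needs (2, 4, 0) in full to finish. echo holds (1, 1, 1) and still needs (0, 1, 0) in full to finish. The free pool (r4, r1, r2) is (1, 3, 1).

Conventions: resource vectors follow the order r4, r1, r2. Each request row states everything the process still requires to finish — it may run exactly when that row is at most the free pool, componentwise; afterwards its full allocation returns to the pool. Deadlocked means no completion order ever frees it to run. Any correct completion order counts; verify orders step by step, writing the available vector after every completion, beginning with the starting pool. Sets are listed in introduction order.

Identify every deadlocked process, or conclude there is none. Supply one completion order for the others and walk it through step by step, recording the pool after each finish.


Deadlocked set: charlie and india.
Key observation: after echo, hotel complete, (2, 6, 3) is the best the pool ever gets, yet each leftover process wants more r2.
A valid finishing order for the others: echo, hotel. Step-by-step check:
  pool = (1, 3, 1)
  run echo (needs (0, 1, 0), free (1, 3, 1)); after release of (1, 1, 1) the pool is (2, 4, 2)
  run hotel (needs (2, 4, 0), free (2, 4, 2)); after release of (0, 2, 1) the pool is (2, 6, 3)
The stuck group stays short no matter what:
  charlie still needs (2, 1, 4) but only (2, 6, 3) is free — short on r2
  india still needs (2, 2, 4) but only (2, 6, 3) is free — short on r2


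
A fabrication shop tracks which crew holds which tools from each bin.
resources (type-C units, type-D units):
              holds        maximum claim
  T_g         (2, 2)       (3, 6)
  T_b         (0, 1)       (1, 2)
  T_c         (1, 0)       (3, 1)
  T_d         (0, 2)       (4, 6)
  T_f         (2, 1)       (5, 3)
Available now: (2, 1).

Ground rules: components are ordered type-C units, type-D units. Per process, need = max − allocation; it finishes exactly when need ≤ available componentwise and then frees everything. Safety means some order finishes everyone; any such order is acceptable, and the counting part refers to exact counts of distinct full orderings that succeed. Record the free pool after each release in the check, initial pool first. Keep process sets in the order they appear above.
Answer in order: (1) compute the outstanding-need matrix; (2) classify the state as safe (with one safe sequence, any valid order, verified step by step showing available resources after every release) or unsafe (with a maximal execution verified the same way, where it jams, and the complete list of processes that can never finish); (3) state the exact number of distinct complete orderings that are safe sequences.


(1) Outstanding need per process (order type-C units, type-D units):
  T_g: (1, 4)
  T_b: (1, 1)
  T_c: (2, 1)
  T_d: (4, 4)
  T_f: (3, 2)
(2) The state is UNSAFE.
Key observation: type-D units is the bottleneck — with T_b, T_c, T_f done the pool holds (5, 3), short of every remaining need.
A maximal execution: T_b, T_c, T_f — then nothing else fits. Step-by-step check:
  pool = (2, 1)
  T_b needs (1, 1) <= (2, 1) -> finishes; pool += (0, 1) = (2, 2)
  T_c needs (2, 1) <= (2, 2) -> finishes; pool += (1, 0) = (3, 2)
  T_f needs (3, 2) <= (3, 2) -> finishes; pool += (2, 1) = (5, 3)
  T_g still needs (1, 4) but only (5, 3) is free — short on type-D units
  T_d still needs (4, 4) but only (5, 3) is free — short on type-D units
Never able to finish: T_g and T_d.
(3) Precisely 0 of the possible complete orderings are safe sequences.


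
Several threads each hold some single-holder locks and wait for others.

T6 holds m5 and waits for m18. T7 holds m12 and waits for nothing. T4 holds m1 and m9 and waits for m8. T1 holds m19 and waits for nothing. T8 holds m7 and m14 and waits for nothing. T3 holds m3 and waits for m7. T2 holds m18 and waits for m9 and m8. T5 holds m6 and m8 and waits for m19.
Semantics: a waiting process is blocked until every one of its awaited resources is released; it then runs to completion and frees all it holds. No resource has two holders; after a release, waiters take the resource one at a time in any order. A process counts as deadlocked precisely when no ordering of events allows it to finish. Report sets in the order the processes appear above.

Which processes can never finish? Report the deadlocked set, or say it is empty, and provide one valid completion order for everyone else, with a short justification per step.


The deadlocked set is empty.
Key observation: no waiting chain loops back on itself — every chain ends at a process that waits on nothing, so everyone eventually runs.
The rest can finish in the order T8, T1, T7, T5, T4, T2, T3, T6.
Check, step by step:
  T8 waits on nothing -> runs at once and releases m7 and m14
  T1 waits on nothing -> runs at once and releases m19
  T7 waits on nothing -> runs at once and releases m12
  T5: everything it awaited (m19) is free; runs, freeing m6 and m8
  T4: everything it awaited (m8) is free; runs, freeing m1 and m9
  T2: everything it awaited (m9 and m8) is free; runs, freeing m18
  T3: everything it awaited (m7) is free; runs, freeing m3
  T6: everything it awaited (m18) is free; runs, freeing m5


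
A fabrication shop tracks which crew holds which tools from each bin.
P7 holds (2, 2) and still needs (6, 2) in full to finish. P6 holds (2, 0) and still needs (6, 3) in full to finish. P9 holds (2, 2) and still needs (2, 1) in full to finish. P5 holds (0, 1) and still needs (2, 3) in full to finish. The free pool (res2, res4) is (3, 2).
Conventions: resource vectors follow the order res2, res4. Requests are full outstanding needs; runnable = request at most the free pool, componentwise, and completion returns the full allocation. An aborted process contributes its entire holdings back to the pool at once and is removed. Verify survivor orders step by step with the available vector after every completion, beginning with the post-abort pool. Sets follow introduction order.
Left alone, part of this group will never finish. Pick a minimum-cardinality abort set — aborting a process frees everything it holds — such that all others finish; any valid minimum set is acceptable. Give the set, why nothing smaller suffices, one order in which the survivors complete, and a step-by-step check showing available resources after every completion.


Abort P6.
Key observation: before aborting P6, P7 was permanently blocked — no order could ever run it; afterwards it completes at step 2.
Why nothing smaller works: aborting no one leaves the state deadlocked as given.
The survivors complete as P9, P7, P5. Step-by-step check (starting from the post-abort pool):
  pool = (5, 2)
  run P9 (needs (2, 1), free (5, 2)); after release of (2, 2) the pool is (7, 4)
  run P7 (needs (6, 2), free (7, 4)); after release of (2, 2) the pool is (9, 6)
  run P5 (needs (2, 3), free (9, 6)); after release of (0, 1) the pool is (9, 7)


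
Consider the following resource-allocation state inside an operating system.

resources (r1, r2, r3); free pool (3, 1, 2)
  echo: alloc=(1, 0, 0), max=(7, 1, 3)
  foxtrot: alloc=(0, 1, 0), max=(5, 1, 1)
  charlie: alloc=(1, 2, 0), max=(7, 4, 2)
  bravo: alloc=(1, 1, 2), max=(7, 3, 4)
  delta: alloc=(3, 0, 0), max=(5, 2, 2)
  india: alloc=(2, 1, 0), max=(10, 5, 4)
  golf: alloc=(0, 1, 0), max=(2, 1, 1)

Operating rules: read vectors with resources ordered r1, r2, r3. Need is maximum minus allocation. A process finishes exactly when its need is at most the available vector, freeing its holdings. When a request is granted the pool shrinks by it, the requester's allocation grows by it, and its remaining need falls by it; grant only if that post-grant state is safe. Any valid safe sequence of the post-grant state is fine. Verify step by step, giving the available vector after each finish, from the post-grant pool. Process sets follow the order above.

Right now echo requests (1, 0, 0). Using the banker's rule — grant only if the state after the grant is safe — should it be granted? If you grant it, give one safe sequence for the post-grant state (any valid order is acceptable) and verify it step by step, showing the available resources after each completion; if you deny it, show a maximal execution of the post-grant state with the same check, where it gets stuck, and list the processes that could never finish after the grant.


DENY: after the grant no complete ordering would exist.
Key observation: after golf, delta, foxtrot the pool peaks at (5, 3, 2), and each blocked process is short somewhere: echo on r3; charlie on r1; bravo on r1; india on r1, r2, r3.
Pretend the grant happened; the run golf, delta, foxtrot goes as far as possible. Verifying each step:
  pool = (2, 1, 2)
  golf needs (2, 0, 1) <= (2, 1, 2) -> finishes; pool += (0, 1, 0) = (2, 2, 2)
  delta needs (2, 2, 2) <= (2, 2, 2) -> finishes; pool += (3, 0, 0) = (5, 2, 2)
  foxtrot needs (5, 0, 1) <= (5, 2, 2) -> finishes; pool += (0, 1, 0) = (5, 3, 2)
  blocked: echo wants (5, 1, 3), pool (5, 3, 2) — not enough r3
  blocked: charlie wants (6, 2, 2), pool (5, 3, 2) — not enough r1
  blocked: bravo wants (6, 2, 2), pool (5, 3, 2) — not enough r1
  blocked: india wants (8, 4, 4), pool (5, 3, 2) — not enough r1, r2 and r3
Had the request been granted, echo, charlie, bravo and india could never finish.


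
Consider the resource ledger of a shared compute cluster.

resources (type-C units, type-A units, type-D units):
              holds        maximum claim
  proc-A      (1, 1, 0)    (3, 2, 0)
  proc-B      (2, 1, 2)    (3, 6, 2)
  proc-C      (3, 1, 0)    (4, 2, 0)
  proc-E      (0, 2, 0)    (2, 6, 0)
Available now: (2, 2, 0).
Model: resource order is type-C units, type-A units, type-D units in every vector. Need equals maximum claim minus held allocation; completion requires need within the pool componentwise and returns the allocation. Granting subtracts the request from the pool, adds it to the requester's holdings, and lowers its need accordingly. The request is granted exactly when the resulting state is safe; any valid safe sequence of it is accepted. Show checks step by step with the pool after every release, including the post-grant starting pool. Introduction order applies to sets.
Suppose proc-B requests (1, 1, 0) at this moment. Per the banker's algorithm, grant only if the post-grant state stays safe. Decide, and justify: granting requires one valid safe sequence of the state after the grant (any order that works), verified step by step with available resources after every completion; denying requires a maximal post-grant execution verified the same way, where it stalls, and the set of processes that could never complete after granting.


DENY. Granting would leave the state unsafe.
Key observation: proc-C, proc-A can finish, but then (5, 3, 0) is all there is, and the blocked group's type-A units demands exceed it.
Pretend the grant happened; the run proc-C, proc-A goes as far as possible. Walking it through:
  pool = (1, 1, 0)
  proc-C needs (1, 1, 0) <= (1, 1, 0) -> finishes; pool += (3, 1, 0) = (4, 2, 0)
  proc-A needs (2, 1, 0) <= (4, 2, 0) -> finishes; pool += (1, 1, 0) = (5, 3, 0)
  proc-B still needs (0, 4, 0) but only (5, 3, 0) is free — short on type-A units
  proc-E still needs (2, 4, 0) but only (5, 3, 0) is free — short on type-A units
Post-grant, the permanently blocked set is proc-B and proc-E.


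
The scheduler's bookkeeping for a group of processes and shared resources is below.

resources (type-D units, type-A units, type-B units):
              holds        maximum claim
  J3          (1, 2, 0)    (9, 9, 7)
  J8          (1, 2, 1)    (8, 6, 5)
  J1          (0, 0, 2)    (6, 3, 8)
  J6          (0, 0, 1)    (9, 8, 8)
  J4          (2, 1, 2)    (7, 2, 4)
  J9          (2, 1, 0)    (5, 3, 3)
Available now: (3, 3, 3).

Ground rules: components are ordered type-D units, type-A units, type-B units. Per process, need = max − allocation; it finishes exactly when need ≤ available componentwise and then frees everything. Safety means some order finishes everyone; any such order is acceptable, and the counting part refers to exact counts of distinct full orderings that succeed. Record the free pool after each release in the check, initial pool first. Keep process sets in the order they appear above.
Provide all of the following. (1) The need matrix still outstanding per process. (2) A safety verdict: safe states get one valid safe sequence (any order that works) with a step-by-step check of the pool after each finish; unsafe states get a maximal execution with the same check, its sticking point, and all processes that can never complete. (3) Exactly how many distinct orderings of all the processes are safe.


(1) Remaining need (order type-D units, type-A units, type-B units):
  J3: (8, 7, 7)
  J8: (7, 4, 4)
  J1: (6, 3, 6)
  J6: (9, 8, 7)
  J4: (5, 1, 2)
  J9: (3, 2, 3)
(2) SAFE. One safe sequence: J9, J4, J8, J1, J3, J6.
Key observation: reading the order forward, J9 is the first process whose need (3, 2, 3) meets the free pool (3, 3, 3) exactly on a resource it requests.
Verifying each step:
  pool = (3, 3, 3)
  J9 needs (3, 2, 3) <= (3, 3, 3) -> finishes; pool += (2, 1, 0) = (5, 4, 3)
  J4 needs (5, 1, 2) <= (5, 4, 3) -> finishes; pool += (2, 1, 2) = (7, 5, 5)
  J8 needs (7, 4, 4) <= (7, 5, 5) -> finishes; pool += (1, 2, 1) = (8, 7, 6)
  J1 needs (6, 3, 6) <= (8, 7, 6) -> finishes; pool += (0, 0, 2) = (8, 7, 8)
  J3 needs (8, 7, 7) <= (8, 7, 8) -> finishes; pool += (1, 2, 0) = (9, 9, 8)
  J6 needs (9, 8, 7) <= (9, 9, 8) -> finishes; pool += (0, 0, 1) = (9, 9, 9)
(3) Precisely 1 of the possible complete orderings is a safe sequence.


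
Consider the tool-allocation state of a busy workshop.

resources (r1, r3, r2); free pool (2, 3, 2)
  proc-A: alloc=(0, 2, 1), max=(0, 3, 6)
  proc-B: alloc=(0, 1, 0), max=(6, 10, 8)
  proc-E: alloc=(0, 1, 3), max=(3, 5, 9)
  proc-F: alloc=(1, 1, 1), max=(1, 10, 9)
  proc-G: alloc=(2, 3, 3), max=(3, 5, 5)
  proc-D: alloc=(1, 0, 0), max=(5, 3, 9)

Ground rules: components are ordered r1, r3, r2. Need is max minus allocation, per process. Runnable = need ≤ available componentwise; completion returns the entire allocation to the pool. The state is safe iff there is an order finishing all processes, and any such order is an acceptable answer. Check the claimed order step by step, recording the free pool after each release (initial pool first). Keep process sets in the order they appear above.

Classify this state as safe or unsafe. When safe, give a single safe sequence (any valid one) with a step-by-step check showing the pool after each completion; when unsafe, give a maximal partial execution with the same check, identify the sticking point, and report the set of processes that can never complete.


SAFE, for example via the order proc-G, proc-A, proc-E, proc-F, proc-D, proc-B.
Key observation: reading the order forward, proc-G is the first process whose need (1, 2, 2) meets the free pool (2, 3, 2) exactly on a resource it requests.
Check, step by step:
  pool = (2, 3, 2)
  proc-G needs (1, 2, 2) <= (2, 3, 2) -> finishes; pool += (2, 3, 3) = (4, 6, 5)
  proc-A needs (0, 1, 5) <= (4, 6, 5) -> finishes; pool += (0, 2, 1) = (4, 8, 6)
  proc-E needs (3, 4, 6) <= (4, 8, 6) -> finishes; pool += (0, 1, 3) = (4, 9, 9)
  proc-F needs (0, 9, 8) <= (4, 9, 9) -> finishes; pool += (1, 1, 1) = (5, 10, 10)
  proc-D needs (4, 3, 9) <= (5, 10, 10) -> finishes; pool += (1, 0, 0) = (6, 10, 10)
  proc-B needs (6, 9, 8) <= (6, 10, 10) -> finishes; pool += (0, 1, 0) = (6, 11, 10)


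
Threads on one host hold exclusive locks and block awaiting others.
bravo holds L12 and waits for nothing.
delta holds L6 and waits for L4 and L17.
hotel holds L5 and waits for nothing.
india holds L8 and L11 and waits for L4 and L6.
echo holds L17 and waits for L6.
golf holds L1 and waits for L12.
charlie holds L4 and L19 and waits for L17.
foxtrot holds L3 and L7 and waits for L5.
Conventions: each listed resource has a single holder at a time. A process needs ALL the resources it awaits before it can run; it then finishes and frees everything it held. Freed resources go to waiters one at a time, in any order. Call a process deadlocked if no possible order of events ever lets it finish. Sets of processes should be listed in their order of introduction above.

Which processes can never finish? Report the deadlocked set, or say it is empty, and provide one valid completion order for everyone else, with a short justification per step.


Deadlocked set: delta, india, echo and charlie.
Key observation: the wait chain closes on itself along delta -> echo -> delta; charlie is caught in further circular waits and india waits into the deadlock from upstream.
One completion order for the rest: hotel, foxtrot, bravo, golf.
Check, step by step:
  hotel waits on nothing -> runs at once and releases L5
  run foxtrot (all its waits — L5 — are resolved); releases L3 and L7
  bravo waits on nothing -> runs at once and releases L12
  run golf (all its waits — L12 — are resolved); releases L1


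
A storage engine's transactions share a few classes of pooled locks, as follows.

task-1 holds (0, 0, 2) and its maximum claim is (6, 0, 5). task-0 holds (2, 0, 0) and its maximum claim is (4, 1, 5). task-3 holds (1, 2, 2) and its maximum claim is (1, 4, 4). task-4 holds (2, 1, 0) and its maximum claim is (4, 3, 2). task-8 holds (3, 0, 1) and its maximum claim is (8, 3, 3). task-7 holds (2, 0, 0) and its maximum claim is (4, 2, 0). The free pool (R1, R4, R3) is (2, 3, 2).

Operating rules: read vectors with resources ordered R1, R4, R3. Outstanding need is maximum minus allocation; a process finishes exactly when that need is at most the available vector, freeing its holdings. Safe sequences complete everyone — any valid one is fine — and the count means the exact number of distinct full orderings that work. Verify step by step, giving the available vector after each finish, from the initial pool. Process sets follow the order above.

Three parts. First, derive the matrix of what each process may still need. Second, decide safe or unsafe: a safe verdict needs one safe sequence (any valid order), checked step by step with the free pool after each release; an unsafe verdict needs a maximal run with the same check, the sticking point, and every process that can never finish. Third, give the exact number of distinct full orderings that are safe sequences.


(1) Outstanding need per process (order R1, R4, R3):
  task-1: (6, 0, 3)
  task-0: (2, 1, 5)
  task-3: (0, 2, 2)
  task-4: (2, 2, 2)
  task-8: (5, 3, 2)
  task-7: (2, 2, 0)
(2) The state is SAFE; one workable sequence: task-4, task-3, task-8, task-7, task-0, task-1.
Key observation: task-4 is the earliest step where a requested resource binds exactly: need (2, 2, 2), pool (2, 3, 2) at its turn.
Step-by-step check:
  pool = (2, 3, 2)
  task-4: need (2, 2, 2) fits (2, 3, 2); releases (2, 1, 0), pool now (4, 4, 2)
  task-3: need (0, 2, 2) fits (4, 4, 2); releases (1, 2, 2), pool now (5, 6, 4)
  task-8: need (5, 3, 2) fits (5, 6, 4); releases (3, 0, 1), pool now (8, 6, 5)
  task-7: need (2, 2, 0) fits (8, 6, 5); releases (2, 0, 0), pool now (10, 6, 5)
  task-0: need (2, 1, 5) fits (10, 6, 5); releases (2, 0, 0), pool now (12, 6, 5)
  task-1: need (6, 0, 3) fits (12, 6, 5); releases (0, 0, 2), pool now (12, 6, 7)
(3) The exact count: 56 of the possible complete orderings are safe sequences.


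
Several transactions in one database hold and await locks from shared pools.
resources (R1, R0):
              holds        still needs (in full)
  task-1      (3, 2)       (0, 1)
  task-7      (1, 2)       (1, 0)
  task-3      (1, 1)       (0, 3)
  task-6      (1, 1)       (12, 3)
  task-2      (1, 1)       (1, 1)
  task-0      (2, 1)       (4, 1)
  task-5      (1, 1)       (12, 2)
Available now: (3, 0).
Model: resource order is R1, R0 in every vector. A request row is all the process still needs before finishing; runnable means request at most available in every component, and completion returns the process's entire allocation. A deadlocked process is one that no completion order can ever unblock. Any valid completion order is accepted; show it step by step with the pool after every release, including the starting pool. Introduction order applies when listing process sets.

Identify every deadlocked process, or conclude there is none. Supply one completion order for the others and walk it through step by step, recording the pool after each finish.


Deadlocked: task-6 and task-5.
Key observation: even finishing task-7, task-1, task-0, task-2, task-3 leaves just (11, 7) free — too little R1 for any of the remaining processes.
A valid finishing order for the others: task-7, task-1, task-0, task-2, task-3. Check, step by step:
  pool = (3, 0)
  task-7 needs (1, 0) <= (3, 0) -> finishes; pool += (1, 2) = (4, 2)
  task-1 needs (0, 1) <= (4, 2) -> finishes; pool += (3, 2) = (7, 4)
  task-0 needs (4, 1) <= (7, 4) -> finishes; pool += (2, 1) = (9, 5)
  task-2 needs (1, 1) <= (9, 5) -> finishes; pool += (1, 1) = (10, 6)
  task-3 needs (0, 3) <= (10, 6) -> finishes; pool += (1, 1) = (11, 7)
None of the blocked processes ever fits:
  task-6 cannot run: need (12, 3) vs free (11, 7) (insufficient R1)
  task-5 cannot run: need (12, 2) vs free (11, 7) (insufficient R1)


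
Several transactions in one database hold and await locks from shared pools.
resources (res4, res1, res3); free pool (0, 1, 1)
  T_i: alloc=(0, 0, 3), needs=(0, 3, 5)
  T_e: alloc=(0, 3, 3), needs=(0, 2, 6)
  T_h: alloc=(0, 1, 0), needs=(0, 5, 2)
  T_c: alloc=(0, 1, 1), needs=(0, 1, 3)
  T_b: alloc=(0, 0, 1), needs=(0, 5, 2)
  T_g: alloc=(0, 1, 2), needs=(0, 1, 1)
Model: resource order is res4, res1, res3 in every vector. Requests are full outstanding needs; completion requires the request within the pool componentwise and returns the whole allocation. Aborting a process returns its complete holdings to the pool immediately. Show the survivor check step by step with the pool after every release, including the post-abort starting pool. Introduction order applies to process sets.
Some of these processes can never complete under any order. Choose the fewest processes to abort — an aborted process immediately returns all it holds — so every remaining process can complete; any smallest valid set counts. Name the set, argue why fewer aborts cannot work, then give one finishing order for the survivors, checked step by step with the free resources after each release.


Abort T_i.
Key observation: aborting T_i returns (0, 0, 3), and T_e — hopeless before — runs at step 3 with the returned capacity in the pool.
Why nothing smaller works: aborting no one leaves the state deadlocked as given.
Survivors finish in the order: T_c, T_g, T_e, T_b, T_h. Check, step by step (pool after the aborts first):
  pool = (0, 1, 4)
  run T_c (needs (0, 1, 3), free (0, 1, 4)); after release of (0, 1, 1) the pool is (0, 2, 5)
  run T_g (needs (0, 1, 1), free (0, 2, 5)); after release of (0, 1, 2) the pool is (0, 3, 7)
  run T_e (needs (0, 2, 6), free (0, 3, 7)); after release of (0, 3, 3) the pool is (0, 6, 10)
  run T_b (needs (0, 5, 2), free (0, 6, 10)); after release of (0, 0, 1) the pool is (0, 6, 11)
  run T_h (needs (0, 5, 2), free (0, 6, 11)); after release of (0, 1, 0) the pool is (0, 7, 11)


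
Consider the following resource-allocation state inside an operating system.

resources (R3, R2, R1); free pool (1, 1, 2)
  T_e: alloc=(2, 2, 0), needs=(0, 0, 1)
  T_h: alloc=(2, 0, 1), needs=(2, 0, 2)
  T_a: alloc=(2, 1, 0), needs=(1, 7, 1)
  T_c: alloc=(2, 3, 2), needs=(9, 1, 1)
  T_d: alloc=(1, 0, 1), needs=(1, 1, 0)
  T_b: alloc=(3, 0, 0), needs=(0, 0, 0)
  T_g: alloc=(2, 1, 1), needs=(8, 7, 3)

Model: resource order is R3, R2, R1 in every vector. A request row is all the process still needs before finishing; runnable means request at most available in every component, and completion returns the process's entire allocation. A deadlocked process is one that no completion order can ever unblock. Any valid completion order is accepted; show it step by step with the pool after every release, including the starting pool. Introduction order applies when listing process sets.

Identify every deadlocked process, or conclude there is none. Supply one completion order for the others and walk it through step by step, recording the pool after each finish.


Deadlocked: T_a and T_g.
Key observation: R2 is the bottleneck — with T_d, T_h, T_b, T_e, T_c done the pool holds (11, 6, 6), short of every remaining need.
A valid finishing order for the others: T_d, T_h, T_b, T_e, T_c. Check, step by step:
  pool = (1, 1, 2)
  run T_d (needs (1, 1, 0), free (1, 1, 2)); after release of (1, 0, 1) the pool is (2, 1, 3)
  run T_h (needs (2, 0, 2), free (2, 1, 3)); after release of (2, 0, 1) the pool is (4, 1, 4)
  run T_b (needs (0, 0, 0), free (4, 1, 4)); after release of (3, 0, 0) the pool is (7, 1, 4)
  run T_e (needs (0, 0, 1), free (7, 1, 4)); after release of (2, 2, 0) the pool is (9, 3, 4)
  run T_c (needs (9, 1, 1), free (9, 3, 4)); after release of (2, 3, 2) the pool is (11, 6, 6)
The stuck group stays short no matter what:
  T_a cannot run: need (1, 7, 1) vs free (11, 6, 6) (insufficient R2)
  T_g cannot run: need (8, 7, 3) vs free (11, 6, 6) (insufficient R2)


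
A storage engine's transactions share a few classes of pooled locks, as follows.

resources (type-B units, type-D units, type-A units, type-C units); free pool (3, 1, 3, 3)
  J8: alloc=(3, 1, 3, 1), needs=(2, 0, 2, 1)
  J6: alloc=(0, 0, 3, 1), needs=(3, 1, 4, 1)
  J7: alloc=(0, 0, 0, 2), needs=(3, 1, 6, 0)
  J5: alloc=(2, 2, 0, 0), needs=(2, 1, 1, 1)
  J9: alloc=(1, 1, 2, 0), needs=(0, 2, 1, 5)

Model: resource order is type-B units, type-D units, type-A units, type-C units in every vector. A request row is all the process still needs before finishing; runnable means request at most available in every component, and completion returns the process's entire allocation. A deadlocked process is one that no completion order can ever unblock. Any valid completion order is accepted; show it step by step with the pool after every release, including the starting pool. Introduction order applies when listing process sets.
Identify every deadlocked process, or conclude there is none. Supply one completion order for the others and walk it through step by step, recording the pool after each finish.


No process is deadlocked.
Key observation: the pool covers J8 at once, and every later process fits after earlier releases.
The rest can finish in the order J8, J5, J6, J9, J7. Check, step by step:
  pool = (3, 1, 3, 3)
  run J8 (needs (2, 0, 2, 1), free (3, 1, 3, 3)); after release of (3, 1, 3, 1) the pool is (6, 2, 6, 4)
  run J5 (needs (2, 1, 1, 1), free (6, 2, 6, 4)); after release of (2, 2, 0, 0) the pool is (8, 4, 6, 4)
  run J6 (needs (3, 1, 4, 1), free (8, 4, 6, 4)); after release of (0, 0, 3, 1) the pool is (8, 4, 9, 5)
  run J9 (needs (0, 2, 1, 5), free (8, 4, 9, 5)); after release of (1, 1, 2, 0) the pool is (9, 5, 11, 5)
  run J7 (needs (3, 1, 6, 0), free (9, 5, 11, 5)); after release of (0, 0, 0, 2) the pool is (9, 5, 11, 7)


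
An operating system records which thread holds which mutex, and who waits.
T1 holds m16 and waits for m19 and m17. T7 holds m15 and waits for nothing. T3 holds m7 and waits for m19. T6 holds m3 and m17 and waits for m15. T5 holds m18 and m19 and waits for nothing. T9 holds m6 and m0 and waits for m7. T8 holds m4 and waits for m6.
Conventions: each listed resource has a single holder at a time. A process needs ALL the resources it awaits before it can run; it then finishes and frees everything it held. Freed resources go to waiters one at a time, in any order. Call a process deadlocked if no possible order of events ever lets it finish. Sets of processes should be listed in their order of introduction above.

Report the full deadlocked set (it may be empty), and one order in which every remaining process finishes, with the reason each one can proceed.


Nothing here is deadlocked.
Key observation: every chain of waits terminates; starting from the processes that wait on nothing, all the rest unlock in turn.
The rest can finish in the order T5, T7, T6, T3, T9, T8, T1.
Check, step by step:
  run T5 (it waits on nothing); releases m18 and m19
  run T7 (it waits on nothing); releases m15
  T6: everything it awaited (m15) is free; runs, freeing m3 and m17
  T3: everything it awaited (m19) is free; runs, freeing m7
  T9: everything it awaited (m7) is free; runs, freeing m6 and m0
  T8: everything it awaited (m6) is free; runs, freeing m4
  T1: everything it awaited (m19 and m17) is free; runs, freeing m16


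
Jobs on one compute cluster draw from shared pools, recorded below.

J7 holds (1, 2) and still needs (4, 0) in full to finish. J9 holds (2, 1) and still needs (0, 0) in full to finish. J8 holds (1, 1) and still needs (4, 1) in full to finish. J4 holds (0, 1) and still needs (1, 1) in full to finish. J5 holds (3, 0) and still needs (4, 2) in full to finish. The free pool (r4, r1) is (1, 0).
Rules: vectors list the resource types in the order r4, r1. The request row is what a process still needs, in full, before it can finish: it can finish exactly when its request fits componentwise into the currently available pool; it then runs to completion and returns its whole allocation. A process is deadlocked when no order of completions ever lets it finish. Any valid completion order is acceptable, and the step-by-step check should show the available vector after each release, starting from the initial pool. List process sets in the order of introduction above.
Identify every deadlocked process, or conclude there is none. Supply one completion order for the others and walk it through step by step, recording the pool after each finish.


Deadlocked: J7, J8 and J5.
Key observation: once J9, J4 finish, the pool peaks at (3, 2) — and every remaining process still needs more r4 than that.
The rest can finish in the order J9, J4. Verifying each step:
  pool = (1, 0)
  run J9 (needs (0, 0), free (1, 0)); after release of (2, 1) the pool is (3, 1)
  run J4 (needs (1, 1), free (3, 1)); after release of (0, 1) the pool is (3, 2)
The blocked processes can never fit:
  blocked: J7 wants (4, 0), pool (3, 2) — not enough r4
  blocked: J8 wants (4, 1), pool (3, 2) — not enough r4
  blocked: J5 wants (4, 2), pool (3, 2) — not enough r4


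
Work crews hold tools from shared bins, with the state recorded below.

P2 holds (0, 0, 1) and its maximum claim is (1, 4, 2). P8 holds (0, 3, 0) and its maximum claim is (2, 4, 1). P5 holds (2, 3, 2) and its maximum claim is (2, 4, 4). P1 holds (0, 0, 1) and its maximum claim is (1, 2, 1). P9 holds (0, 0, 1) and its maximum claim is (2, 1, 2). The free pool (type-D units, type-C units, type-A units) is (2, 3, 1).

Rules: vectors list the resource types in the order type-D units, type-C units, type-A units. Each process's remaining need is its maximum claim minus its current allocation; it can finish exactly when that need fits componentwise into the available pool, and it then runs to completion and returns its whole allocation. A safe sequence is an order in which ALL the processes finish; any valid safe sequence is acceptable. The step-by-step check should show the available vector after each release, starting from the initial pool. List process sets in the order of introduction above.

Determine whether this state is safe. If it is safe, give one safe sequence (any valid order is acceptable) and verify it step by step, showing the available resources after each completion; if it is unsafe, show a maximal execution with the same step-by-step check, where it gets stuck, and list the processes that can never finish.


SAFE, for example via the order P8, P1, P2, P9, P5.
Key observation: the first exact fit in this order is P8 — it needs (2, 1, 1) with (2, 3, 1) free, meeting a requested resource to the last unit.
Verifying each step:
  pool = (2, 3, 1)
  P8: need (2, 1, 1) fits (2, 3, 1); releases (0, 3, 0), pool now (2, 6, 1)
  P1: need (1, 2, 0) fits (2, 6, 1); releases (0, 0, 1), pool now (2, 6, 2)
  P2: need (1, 4, 1) fits (2, 6, 2); releases (0, 0, 1), pool now (2, 6, 3)
  P9: need (2, 1, 1) fits (2, 6, 3); releases (0, 0, 1), pool now (2, 6, 4)
  P5: need (0, 1, 2) fits (2, 6, 4); releases (2, 3, 2), pool now (4, 9, 6)


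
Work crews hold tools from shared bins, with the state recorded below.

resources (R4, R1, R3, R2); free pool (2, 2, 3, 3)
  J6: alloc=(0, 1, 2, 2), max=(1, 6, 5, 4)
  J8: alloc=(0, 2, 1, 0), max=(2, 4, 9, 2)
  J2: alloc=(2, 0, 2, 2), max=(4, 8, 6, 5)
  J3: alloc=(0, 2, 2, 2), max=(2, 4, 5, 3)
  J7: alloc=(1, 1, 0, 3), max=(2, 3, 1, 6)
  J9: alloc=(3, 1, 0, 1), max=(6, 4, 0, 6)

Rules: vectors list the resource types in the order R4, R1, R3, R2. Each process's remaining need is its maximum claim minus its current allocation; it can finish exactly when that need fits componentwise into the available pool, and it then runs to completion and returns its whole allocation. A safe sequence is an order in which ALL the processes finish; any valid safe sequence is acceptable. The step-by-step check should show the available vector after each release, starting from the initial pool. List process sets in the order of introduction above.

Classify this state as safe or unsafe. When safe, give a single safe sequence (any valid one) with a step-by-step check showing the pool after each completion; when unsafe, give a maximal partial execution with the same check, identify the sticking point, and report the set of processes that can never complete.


UNSAFE — no complete ordering exists.
Key observation: after J3, J7, J9, J6 the pool peaks at (6, 7, 7, 11), and each blocked process is short somewhere: J8 on R3; J2 on R1.
A maximal execution: J3, J7, J9, J6 — then nothing else fits. Check, step by step:
  pool = (2, 2, 3, 3)
  J3 needs (2, 2, 3, 1) <= (2, 2, 3, 3) -> finishes; pool += (0, 2, 2, 2) = (2, 4, 5, 5)
  J7 needs (1, 2, 1, 3) <= (2, 4, 5, 5) -> finishes; pool += (1, 1, 0, 3) = (3, 5, 5, 8)
  J9 needs (3, 3, 0, 5) <= (3, 5, 5, 8) -> finishes; pool += (3, 1, 0, 1) = (6, 6, 5, 9)
  J6 needs (1, 5, 3, 2) <= (6, 6, 5, 9) -> finishes; pool += (0, 1, 2, 2) = (6, 7, 7, 11)
  J8 cannot run: need (2, 2, 8, 2) vs free (6, 7, 7, 11) (insufficient R3)
  J2 cannot run: need (2, 8, 4, 3) vs free (6, 7, 7, 11) (insufficient R1)
Processes that can never finish: J8 and J2.


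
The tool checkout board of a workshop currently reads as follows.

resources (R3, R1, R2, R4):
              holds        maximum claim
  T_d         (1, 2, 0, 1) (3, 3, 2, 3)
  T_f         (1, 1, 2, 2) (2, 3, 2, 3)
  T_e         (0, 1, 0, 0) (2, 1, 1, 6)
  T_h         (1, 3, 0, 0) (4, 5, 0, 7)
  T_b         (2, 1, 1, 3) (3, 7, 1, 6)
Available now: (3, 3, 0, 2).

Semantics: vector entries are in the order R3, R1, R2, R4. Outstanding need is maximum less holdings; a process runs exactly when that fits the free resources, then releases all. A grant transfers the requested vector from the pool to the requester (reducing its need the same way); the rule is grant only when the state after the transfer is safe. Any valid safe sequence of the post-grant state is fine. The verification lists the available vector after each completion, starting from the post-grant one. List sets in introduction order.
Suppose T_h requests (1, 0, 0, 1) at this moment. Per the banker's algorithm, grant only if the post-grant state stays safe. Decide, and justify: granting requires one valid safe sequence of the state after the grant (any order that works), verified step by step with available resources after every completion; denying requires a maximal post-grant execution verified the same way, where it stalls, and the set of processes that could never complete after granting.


GRANT. The post-grant state is safe; one safe sequence: T_f, T_d, T_b, T_e, T_h.
Key observation: post-grant, (2, 3, 0, 1) remains, and an order beginning with T_f completes everyone.
Verifying the post-grant state step by step:
  pool = (2, 3, 0, 1)
  run T_f (needs (1, 2, 0, 1), free (2, 3, 0, 1)); after release of (1, 1, 2, 2) the pool is (3, 4, 2, 3)
  run T_d (needs (2, 1, 2, 2), free (3, 4, 2, 3)); after release of (1, 2, 0, 1) the pool is (4, 6, 2, 4)
  run T_b (needs (1, 6, 0, 3), free (4, 6, 2, 4)); after release of (2, 1, 1, 3) the pool is (6, 7, 3, 7)
  run T_e (needs (2, 0, 1, 6), free (6, 7, 3, 7)); after release of (0, 1, 0, 0) the pool is (6, 8, 3, 7)
  run T_h (needs (2, 2, 0, 6), free (6, 8, 3, 7)); after release of (2, 3, 0, 1) the pool is (8, 11, 3, 8)


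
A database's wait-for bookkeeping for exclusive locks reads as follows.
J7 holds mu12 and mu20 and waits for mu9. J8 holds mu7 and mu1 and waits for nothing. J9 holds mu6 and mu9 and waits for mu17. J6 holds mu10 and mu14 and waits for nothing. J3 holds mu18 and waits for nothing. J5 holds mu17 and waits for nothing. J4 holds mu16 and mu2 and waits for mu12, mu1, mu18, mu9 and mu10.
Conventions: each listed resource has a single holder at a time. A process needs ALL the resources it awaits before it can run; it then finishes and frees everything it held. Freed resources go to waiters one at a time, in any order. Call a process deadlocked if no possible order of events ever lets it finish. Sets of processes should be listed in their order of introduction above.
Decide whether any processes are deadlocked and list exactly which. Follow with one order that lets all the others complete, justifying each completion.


Nothing here is deadlocked.
Key observation: no waiting chain loops back on itself — every chain ends at a process that waits on nothing, so everyone eventually runs.
One completion order for the rest: J5, J6, J9, J8, J3, J7, J4.
Check, step by step:
  J5: no waits; runs immediately, freeing mu17
  J6: no waits; runs immediately, freeing mu10 and mu14
  J9: everything it awaited (mu17) is free; runs, freeing mu6 and mu9
  J8: no waits; runs immediately, freeing mu7 and mu1
  J3: no waits; runs immediately, freeing mu18
  J7: everything it awaited (mu9) is free; runs, freeing mu12 and mu20
  J4: everything it awaited (mu12, mu1, mu18, mu9 and mu10) is free; runs, freeing mu16 and mu2
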